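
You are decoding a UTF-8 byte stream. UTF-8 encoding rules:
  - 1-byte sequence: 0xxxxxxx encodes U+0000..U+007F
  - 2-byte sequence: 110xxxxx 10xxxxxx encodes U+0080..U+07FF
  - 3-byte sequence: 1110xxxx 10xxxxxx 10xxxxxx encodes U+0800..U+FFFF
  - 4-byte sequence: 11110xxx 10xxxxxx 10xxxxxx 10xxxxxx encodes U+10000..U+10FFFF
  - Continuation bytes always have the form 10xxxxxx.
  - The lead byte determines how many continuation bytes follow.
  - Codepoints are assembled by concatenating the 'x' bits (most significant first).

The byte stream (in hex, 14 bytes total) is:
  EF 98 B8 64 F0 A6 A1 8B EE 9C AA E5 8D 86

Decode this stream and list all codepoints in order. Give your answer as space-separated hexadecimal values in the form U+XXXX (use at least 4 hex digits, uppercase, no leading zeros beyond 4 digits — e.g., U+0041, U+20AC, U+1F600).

Answer: U+F638 U+0064 U+2684B U+E72A U+5346

Derivation:
Byte[0]=EF: 3-byte lead, need 2 cont bytes. acc=0xF
Byte[1]=98: continuation. acc=(acc<<6)|0x18=0x3D8
Byte[2]=B8: continuation. acc=(acc<<6)|0x38=0xF638
Completed: cp=U+F638 (starts at byte 0)
Byte[3]=64: 1-byte ASCII. cp=U+0064
Byte[4]=F0: 4-byte lead, need 3 cont bytes. acc=0x0
Byte[5]=A6: continuation. acc=(acc<<6)|0x26=0x26
Byte[6]=A1: continuation. acc=(acc<<6)|0x21=0x9A1
Byte[7]=8B: continuation. acc=(acc<<6)|0x0B=0x2684B
Completed: cp=U+2684B (starts at byte 4)
Byte[8]=EE: 3-byte lead, need 2 cont bytes. acc=0xE
Byte[9]=9C: continuation. acc=(acc<<6)|0x1C=0x39C
Byte[10]=AA: continuation. acc=(acc<<6)|0x2A=0xE72A
Completed: cp=U+E72A (starts at byte 8)
Byte[11]=E5: 3-byte lead, need 2 cont bytes. acc=0x5
Byte[12]=8D: continuation. acc=(acc<<6)|0x0D=0x14D
Byte[13]=86: continuation. acc=(acc<<6)|0x06=0x5346
Completed: cp=U+5346 (starts at byte 11)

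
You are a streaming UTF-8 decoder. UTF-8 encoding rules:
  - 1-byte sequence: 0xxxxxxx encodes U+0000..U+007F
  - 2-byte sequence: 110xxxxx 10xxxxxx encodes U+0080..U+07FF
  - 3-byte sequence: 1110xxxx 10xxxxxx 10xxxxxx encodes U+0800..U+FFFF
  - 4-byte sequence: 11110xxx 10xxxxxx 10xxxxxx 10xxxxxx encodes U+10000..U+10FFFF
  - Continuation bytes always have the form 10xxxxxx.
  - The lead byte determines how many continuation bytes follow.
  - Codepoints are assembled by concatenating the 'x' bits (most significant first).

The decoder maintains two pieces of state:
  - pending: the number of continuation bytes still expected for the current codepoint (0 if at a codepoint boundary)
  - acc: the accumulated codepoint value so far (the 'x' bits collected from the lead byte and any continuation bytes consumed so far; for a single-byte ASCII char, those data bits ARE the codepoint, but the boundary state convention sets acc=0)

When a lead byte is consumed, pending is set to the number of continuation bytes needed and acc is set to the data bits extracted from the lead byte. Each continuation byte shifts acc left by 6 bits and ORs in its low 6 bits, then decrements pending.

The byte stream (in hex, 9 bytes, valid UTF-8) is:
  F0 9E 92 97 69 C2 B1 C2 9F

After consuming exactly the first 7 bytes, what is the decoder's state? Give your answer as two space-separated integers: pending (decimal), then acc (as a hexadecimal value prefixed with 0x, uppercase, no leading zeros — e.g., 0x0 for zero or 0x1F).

Byte[0]=F0: 4-byte lead. pending=3, acc=0x0
Byte[1]=9E: continuation. acc=(acc<<6)|0x1E=0x1E, pending=2
Byte[2]=92: continuation. acc=(acc<<6)|0x12=0x792, pending=1
Byte[3]=97: continuation. acc=(acc<<6)|0x17=0x1E497, pending=0
Byte[4]=69: 1-byte. pending=0, acc=0x0
Byte[5]=C2: 2-byte lead. pending=1, acc=0x2
Byte[6]=B1: continuation. acc=(acc<<6)|0x31=0xB1, pending=0

Answer: 0 0xB1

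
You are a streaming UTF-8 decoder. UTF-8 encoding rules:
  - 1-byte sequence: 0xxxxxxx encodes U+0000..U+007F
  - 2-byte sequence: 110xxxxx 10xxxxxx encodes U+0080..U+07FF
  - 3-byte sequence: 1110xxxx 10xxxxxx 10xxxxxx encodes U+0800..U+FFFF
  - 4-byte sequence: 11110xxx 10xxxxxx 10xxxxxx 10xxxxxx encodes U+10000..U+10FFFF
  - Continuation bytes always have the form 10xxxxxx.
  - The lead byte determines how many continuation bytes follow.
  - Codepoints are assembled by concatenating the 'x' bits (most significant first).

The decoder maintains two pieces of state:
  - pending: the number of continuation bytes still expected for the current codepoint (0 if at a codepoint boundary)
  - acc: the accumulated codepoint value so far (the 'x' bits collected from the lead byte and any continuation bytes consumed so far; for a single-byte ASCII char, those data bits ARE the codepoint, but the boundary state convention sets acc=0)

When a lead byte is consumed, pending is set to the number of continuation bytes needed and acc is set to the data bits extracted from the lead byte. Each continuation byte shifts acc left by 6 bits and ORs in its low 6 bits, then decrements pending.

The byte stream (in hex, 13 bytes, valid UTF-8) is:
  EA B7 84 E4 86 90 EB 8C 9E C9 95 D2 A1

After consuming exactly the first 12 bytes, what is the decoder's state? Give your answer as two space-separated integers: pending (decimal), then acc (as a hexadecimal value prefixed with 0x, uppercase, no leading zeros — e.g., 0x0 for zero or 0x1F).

Byte[0]=EA: 3-byte lead. pending=2, acc=0xA
Byte[1]=B7: continuation. acc=(acc<<6)|0x37=0x2B7, pending=1
Byte[2]=84: continuation. acc=(acc<<6)|0x04=0xADC4, pending=0
Byte[3]=E4: 3-byte lead. pending=2, acc=0x4
Byte[4]=86: continuation. acc=(acc<<6)|0x06=0x106, pending=1
Byte[5]=90: continuation. acc=(acc<<6)|0x10=0x4190, pending=0
Byte[6]=EB: 3-byte lead. pending=2, acc=0xB
Byte[7]=8C: continuation. acc=(acc<<6)|0x0C=0x2CC, pending=1
Byte[8]=9E: continuation. acc=(acc<<6)|0x1E=0xB31E, pending=0
Byte[9]=C9: 2-byte lead. pending=1, acc=0x9
Byte[10]=95: continuation. acc=(acc<<6)|0x15=0x255, pending=0
Byte[11]=D2: 2-byte lead. pending=1, acc=0x12

Answer: 1 0x12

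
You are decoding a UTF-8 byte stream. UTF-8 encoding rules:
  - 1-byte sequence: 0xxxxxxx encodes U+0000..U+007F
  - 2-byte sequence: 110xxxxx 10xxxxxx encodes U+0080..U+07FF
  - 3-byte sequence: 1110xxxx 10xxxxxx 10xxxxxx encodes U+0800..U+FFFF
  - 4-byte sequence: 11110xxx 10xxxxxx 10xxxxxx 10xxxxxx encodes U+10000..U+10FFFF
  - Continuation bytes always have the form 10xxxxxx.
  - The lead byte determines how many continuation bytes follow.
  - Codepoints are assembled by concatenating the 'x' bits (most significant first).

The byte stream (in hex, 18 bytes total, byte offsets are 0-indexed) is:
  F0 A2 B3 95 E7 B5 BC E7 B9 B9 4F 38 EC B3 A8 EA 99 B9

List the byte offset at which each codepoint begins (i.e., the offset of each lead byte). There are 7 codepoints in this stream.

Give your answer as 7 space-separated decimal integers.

Answer: 0 4 7 10 11 12 15

Derivation:
Byte[0]=F0: 4-byte lead, need 3 cont bytes. acc=0x0
Byte[1]=A2: continuation. acc=(acc<<6)|0x22=0x22
Byte[2]=B3: continuation. acc=(acc<<6)|0x33=0x8B3
Byte[3]=95: continuation. acc=(acc<<6)|0x15=0x22CD5
Completed: cp=U+22CD5 (starts at byte 0)
Byte[4]=E7: 3-byte lead, need 2 cont bytes. acc=0x7
Byte[5]=B5: continuation. acc=(acc<<6)|0x35=0x1F5
Byte[6]=BC: continuation. acc=(acc<<6)|0x3C=0x7D7C
Completed: cp=U+7D7C (starts at byte 4)
Byte[7]=E7: 3-byte lead, need 2 cont bytes. acc=0x7
Byte[8]=B9: continuation. acc=(acc<<6)|0x39=0x1F9
Byte[9]=B9: continuation. acc=(acc<<6)|0x39=0x7E79
Completed: cp=U+7E79 (starts at byte 7)
Byte[10]=4F: 1-byte ASCII. cp=U+004F
Byte[11]=38: 1-byte ASCII. cp=U+0038
Byte[12]=EC: 3-byte lead, need 2 cont bytes. acc=0xC
Byte[13]=B3: continuation. acc=(acc<<6)|0x33=0x333
Byte[14]=A8: continuation. acc=(acc<<6)|0x28=0xCCE8
Completed: cp=U+CCE8 (starts at byte 12)
Byte[15]=EA: 3-byte lead, need 2 cont bytes. acc=0xA
Byte[16]=99: continuation. acc=(acc<<6)|0x19=0x299
Byte[17]=B9: continuation. acc=(acc<<6)|0x39=0xA679
Completed: cp=U+A679 (starts at byte 15)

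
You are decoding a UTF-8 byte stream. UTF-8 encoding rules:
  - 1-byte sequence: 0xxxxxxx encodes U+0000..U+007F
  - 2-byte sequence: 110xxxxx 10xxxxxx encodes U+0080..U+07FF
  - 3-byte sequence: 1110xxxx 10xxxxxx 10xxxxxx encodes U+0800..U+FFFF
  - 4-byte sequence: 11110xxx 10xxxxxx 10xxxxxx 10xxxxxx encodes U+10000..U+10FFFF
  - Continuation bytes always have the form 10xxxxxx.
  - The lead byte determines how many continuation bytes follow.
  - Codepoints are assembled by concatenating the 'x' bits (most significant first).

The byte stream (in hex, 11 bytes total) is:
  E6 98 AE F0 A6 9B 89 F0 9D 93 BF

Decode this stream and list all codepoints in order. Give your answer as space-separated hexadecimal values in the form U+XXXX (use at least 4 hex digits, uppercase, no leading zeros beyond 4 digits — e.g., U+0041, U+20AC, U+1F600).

Byte[0]=E6: 3-byte lead, need 2 cont bytes. acc=0x6
Byte[1]=98: continuation. acc=(acc<<6)|0x18=0x198
Byte[2]=AE: continuation. acc=(acc<<6)|0x2E=0x662E
Completed: cp=U+662E (starts at byte 0)
Byte[3]=F0: 4-byte lead, need 3 cont bytes. acc=0x0
Byte[4]=A6: continuation. acc=(acc<<6)|0x26=0x26
Byte[5]=9B: continuation. acc=(acc<<6)|0x1B=0x99B
Byte[6]=89: continuation. acc=(acc<<6)|0x09=0x266C9
Completed: cp=U+266C9 (starts at byte 3)
Byte[7]=F0: 4-byte lead, need 3 cont bytes. acc=0x0
Byte[8]=9D: continuation. acc=(acc<<6)|0x1D=0x1D
Byte[9]=93: continuation. acc=(acc<<6)|0x13=0x753
Byte[10]=BF: continuation. acc=(acc<<6)|0x3F=0x1D4FF
Completed: cp=U+1D4FF (starts at byte 7)

Answer: U+662E U+266C9 U+1D4FF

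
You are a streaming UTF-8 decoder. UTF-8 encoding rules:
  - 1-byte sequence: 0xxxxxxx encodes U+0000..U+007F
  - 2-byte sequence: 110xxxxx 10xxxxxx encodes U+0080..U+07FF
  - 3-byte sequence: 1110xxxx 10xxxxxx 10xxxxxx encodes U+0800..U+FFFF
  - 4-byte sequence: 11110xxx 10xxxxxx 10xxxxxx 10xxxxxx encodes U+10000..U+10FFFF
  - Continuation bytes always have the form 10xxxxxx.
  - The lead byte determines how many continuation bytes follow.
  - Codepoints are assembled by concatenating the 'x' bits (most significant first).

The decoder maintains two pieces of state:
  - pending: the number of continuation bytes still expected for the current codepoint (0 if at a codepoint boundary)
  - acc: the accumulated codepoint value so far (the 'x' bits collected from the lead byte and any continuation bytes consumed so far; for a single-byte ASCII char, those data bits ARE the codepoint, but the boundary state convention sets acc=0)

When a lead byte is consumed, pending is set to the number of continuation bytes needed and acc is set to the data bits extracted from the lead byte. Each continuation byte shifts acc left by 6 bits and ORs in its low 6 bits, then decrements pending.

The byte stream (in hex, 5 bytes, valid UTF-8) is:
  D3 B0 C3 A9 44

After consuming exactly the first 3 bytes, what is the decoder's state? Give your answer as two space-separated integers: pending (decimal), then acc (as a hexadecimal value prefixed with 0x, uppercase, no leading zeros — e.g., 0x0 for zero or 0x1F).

Byte[0]=D3: 2-byte lead. pending=1, acc=0x13
Byte[1]=B0: continuation. acc=(acc<<6)|0x30=0x4F0, pending=0
Byte[2]=C3: 2-byte lead. pending=1, acc=0x3

Answer: 1 0x3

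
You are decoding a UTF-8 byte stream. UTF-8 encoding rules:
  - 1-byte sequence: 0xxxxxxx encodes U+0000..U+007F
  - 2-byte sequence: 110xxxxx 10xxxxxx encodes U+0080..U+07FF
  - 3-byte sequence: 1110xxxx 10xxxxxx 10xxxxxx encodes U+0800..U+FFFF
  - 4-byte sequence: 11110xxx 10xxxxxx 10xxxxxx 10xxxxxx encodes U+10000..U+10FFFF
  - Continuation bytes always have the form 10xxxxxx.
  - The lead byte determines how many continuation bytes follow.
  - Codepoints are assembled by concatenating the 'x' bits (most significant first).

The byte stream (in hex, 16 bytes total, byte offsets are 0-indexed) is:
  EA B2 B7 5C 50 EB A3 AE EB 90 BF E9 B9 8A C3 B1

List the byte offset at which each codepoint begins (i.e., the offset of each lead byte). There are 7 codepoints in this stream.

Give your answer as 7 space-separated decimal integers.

Answer: 0 3 4 5 8 11 14

Derivation:
Byte[0]=EA: 3-byte lead, need 2 cont bytes. acc=0xA
Byte[1]=B2: continuation. acc=(acc<<6)|0x32=0x2B2
Byte[2]=B7: continuation. acc=(acc<<6)|0x37=0xACB7
Completed: cp=U+ACB7 (starts at byte 0)
Byte[3]=5C: 1-byte ASCII. cp=U+005C
Byte[4]=50: 1-byte ASCII. cp=U+0050
Byte[5]=EB: 3-byte lead, need 2 cont bytes. acc=0xB
Byte[6]=A3: continuation. acc=(acc<<6)|0x23=0x2E3
Byte[7]=AE: continuation. acc=(acc<<6)|0x2E=0xB8EE
Completed: cp=U+B8EE (starts at byte 5)
Byte[8]=EB: 3-byte lead, need 2 cont bytes. acc=0xB
Byte[9]=90: continuation. acc=(acc<<6)|0x10=0x2D0
Byte[10]=BF: continuation. acc=(acc<<6)|0x3F=0xB43F
Completed: cp=U+B43F (starts at byte 8)
Byte[11]=E9: 3-byte lead, need 2 cont bytes. acc=0x9
Byte[12]=B9: continuation. acc=(acc<<6)|0x39=0x279
Byte[13]=8A: continuation. acc=(acc<<6)|0x0A=0x9E4A
Completed: cp=U+9E4A (starts at byte 11)
Byte[14]=C3: 2-byte lead, need 1 cont bytes. acc=0x3
Byte[15]=B1: continuation. acc=(acc<<6)|0x31=0xF1
Completed: cp=U+00F1 (starts at byte 14)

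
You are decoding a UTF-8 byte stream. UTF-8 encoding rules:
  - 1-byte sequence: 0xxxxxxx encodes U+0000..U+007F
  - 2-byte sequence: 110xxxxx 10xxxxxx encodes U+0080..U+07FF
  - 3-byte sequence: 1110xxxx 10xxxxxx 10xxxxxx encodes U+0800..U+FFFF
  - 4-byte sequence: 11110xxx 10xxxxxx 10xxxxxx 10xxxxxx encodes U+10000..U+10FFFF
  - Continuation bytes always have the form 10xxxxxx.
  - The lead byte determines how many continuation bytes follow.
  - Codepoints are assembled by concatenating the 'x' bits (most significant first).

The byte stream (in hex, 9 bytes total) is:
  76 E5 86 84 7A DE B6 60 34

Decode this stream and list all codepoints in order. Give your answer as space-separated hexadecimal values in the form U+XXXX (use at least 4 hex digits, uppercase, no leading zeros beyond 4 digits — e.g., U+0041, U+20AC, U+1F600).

Byte[0]=76: 1-byte ASCII. cp=U+0076
Byte[1]=E5: 3-byte lead, need 2 cont bytes. acc=0x5
Byte[2]=86: continuation. acc=(acc<<6)|0x06=0x146
Byte[3]=84: continuation. acc=(acc<<6)|0x04=0x5184
Completed: cp=U+5184 (starts at byte 1)
Byte[4]=7A: 1-byte ASCII. cp=U+007A
Byte[5]=DE: 2-byte lead, need 1 cont bytes. acc=0x1E
Byte[6]=B6: continuation. acc=(acc<<6)|0x36=0x7B6
Completed: cp=U+07B6 (starts at byte 5)
Byte[7]=60: 1-byte ASCII. cp=U+0060
Byte[8]=34: 1-byte ASCII. cp=U+0034

Answer: U+0076 U+5184 U+007A U+07B6 U+0060 U+0034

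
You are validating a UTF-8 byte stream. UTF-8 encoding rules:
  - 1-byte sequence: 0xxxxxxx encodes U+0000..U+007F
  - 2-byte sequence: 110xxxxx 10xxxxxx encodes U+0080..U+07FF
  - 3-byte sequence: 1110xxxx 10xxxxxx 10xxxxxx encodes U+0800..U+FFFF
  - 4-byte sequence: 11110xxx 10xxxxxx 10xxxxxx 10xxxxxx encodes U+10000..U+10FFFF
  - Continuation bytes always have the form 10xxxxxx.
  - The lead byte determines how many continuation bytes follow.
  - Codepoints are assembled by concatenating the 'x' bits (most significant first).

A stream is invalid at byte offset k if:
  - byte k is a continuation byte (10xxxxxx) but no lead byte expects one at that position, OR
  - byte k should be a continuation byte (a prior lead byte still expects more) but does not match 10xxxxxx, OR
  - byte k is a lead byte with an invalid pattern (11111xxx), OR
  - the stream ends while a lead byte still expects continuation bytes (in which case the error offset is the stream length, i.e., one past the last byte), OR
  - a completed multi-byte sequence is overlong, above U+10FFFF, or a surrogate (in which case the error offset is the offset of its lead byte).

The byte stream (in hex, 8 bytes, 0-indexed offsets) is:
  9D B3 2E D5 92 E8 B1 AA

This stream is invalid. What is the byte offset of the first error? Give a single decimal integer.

Answer: 0

Derivation:
Byte[0]=9D: INVALID lead byte (not 0xxx/110x/1110/11110)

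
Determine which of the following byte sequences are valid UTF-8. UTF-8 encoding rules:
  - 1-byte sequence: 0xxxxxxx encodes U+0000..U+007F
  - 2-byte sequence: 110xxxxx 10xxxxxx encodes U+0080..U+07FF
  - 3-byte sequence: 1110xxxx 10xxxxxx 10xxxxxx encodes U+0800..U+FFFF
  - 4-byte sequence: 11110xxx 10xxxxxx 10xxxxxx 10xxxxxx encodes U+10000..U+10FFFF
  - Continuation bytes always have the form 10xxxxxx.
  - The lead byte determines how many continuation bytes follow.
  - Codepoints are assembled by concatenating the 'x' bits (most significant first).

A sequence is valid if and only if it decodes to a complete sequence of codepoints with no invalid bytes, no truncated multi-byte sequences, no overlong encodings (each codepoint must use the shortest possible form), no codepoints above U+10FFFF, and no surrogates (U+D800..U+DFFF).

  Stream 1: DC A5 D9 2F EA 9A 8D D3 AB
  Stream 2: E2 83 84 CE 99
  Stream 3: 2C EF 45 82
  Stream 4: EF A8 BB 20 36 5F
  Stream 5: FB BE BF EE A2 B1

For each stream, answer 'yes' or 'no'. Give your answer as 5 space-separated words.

Stream 1: error at byte offset 3. INVALID
Stream 2: decodes cleanly. VALID
Stream 3: error at byte offset 2. INVALID
Stream 4: decodes cleanly. VALID
Stream 5: error at byte offset 0. INVALID

Answer: no yes no yes no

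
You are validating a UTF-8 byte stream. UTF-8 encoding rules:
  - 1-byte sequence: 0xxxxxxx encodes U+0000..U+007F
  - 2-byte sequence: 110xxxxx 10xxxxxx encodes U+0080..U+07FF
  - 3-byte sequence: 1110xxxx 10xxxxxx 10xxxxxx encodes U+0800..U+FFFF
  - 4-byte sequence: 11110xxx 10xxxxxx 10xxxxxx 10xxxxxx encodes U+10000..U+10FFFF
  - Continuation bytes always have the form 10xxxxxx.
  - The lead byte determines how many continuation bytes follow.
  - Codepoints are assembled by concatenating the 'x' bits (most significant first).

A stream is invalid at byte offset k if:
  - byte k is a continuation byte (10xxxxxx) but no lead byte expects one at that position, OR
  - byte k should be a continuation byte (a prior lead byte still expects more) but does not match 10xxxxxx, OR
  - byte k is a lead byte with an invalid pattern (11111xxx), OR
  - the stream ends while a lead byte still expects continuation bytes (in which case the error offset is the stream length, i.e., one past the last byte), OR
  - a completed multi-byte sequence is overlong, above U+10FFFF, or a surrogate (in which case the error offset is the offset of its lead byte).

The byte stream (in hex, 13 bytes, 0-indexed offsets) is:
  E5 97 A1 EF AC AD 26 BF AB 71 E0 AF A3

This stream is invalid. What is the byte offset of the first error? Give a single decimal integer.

Byte[0]=E5: 3-byte lead, need 2 cont bytes. acc=0x5
Byte[1]=97: continuation. acc=(acc<<6)|0x17=0x157
Byte[2]=A1: continuation. acc=(acc<<6)|0x21=0x55E1
Completed: cp=U+55E1 (starts at byte 0)
Byte[3]=EF: 3-byte lead, need 2 cont bytes. acc=0xF
Byte[4]=AC: continuation. acc=(acc<<6)|0x2C=0x3EC
Byte[5]=AD: continuation. acc=(acc<<6)|0x2D=0xFB2D
Completed: cp=U+FB2D (starts at byte 3)
Byte[6]=26: 1-byte ASCII. cp=U+0026
Byte[7]=BF: INVALID lead byte (not 0xxx/110x/1110/11110)

Answer: 7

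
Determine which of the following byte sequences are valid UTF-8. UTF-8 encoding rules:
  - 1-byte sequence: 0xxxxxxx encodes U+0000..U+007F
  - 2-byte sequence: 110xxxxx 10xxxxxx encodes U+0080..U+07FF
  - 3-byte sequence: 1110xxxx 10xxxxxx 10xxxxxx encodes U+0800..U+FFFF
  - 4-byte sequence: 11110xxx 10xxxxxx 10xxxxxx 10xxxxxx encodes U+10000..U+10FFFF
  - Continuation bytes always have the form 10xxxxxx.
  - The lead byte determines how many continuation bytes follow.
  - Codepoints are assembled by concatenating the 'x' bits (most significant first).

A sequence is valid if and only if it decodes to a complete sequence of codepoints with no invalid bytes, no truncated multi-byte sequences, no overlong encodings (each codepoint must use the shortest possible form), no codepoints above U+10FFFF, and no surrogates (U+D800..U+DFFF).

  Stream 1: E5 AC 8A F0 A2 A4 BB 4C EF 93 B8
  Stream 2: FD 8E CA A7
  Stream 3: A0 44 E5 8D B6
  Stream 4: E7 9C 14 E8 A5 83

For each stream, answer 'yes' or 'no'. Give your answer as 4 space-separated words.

Stream 1: decodes cleanly. VALID
Stream 2: error at byte offset 0. INVALID
Stream 3: error at byte offset 0. INVALID
Stream 4: error at byte offset 2. INVALID

Answer: yes no no no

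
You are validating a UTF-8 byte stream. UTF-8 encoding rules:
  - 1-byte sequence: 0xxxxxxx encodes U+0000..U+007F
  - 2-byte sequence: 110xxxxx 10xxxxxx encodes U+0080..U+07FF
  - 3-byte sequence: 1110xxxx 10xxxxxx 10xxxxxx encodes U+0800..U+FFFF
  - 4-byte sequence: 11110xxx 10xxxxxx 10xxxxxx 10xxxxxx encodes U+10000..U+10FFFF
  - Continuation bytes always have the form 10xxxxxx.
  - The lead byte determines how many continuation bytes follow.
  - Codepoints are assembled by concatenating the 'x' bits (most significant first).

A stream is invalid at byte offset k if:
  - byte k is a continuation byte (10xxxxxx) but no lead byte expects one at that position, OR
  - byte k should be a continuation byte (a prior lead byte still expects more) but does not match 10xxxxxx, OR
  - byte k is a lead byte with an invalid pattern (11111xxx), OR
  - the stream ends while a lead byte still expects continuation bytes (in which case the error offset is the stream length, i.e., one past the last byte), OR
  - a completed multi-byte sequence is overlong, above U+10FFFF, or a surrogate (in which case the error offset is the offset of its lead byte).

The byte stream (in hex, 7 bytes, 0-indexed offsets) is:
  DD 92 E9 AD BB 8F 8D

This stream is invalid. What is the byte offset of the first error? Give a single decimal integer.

Byte[0]=DD: 2-byte lead, need 1 cont bytes. acc=0x1D
Byte[1]=92: continuation. acc=(acc<<6)|0x12=0x752
Completed: cp=U+0752 (starts at byte 0)
Byte[2]=E9: 3-byte lead, need 2 cont bytes. acc=0x9
Byte[3]=AD: continuation. acc=(acc<<6)|0x2D=0x26D
Byte[4]=BB: continuation. acc=(acc<<6)|0x3B=0x9B7B
Completed: cp=U+9B7B (starts at byte 2)
Byte[5]=8F: INVALID lead byte (not 0xxx/110x/1110/11110)

Answer: 5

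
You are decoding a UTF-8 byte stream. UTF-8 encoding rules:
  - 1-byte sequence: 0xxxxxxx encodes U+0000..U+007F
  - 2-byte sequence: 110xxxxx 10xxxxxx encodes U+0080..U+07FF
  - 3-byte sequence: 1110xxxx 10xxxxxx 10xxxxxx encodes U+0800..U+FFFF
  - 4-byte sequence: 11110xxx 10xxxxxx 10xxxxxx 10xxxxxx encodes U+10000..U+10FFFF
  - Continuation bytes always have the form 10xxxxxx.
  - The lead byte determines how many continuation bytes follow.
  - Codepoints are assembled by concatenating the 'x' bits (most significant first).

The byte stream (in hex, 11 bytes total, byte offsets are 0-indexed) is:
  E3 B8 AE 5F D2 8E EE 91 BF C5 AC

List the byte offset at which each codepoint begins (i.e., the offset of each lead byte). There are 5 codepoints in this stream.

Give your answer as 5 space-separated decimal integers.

Answer: 0 3 4 6 9

Derivation:
Byte[0]=E3: 3-byte lead, need 2 cont bytes. acc=0x3
Byte[1]=B8: continuation. acc=(acc<<6)|0x38=0xF8
Byte[2]=AE: continuation. acc=(acc<<6)|0x2E=0x3E2E
Completed: cp=U+3E2E (starts at byte 0)
Byte[3]=5F: 1-byte ASCII. cp=U+005F
Byte[4]=D2: 2-byte lead, need 1 cont bytes. acc=0x12
Byte[5]=8E: continuation. acc=(acc<<6)|0x0E=0x48E
Completed: cp=U+048E (starts at byte 4)
Byte[6]=EE: 3-byte lead, need 2 cont bytes. acc=0xE
Byte[7]=91: continuation. acc=(acc<<6)|0x11=0x391
Byte[8]=BF: continuation. acc=(acc<<6)|0x3F=0xE47F
Completed: cp=U+E47F (starts at byte 6)
Byte[9]=C5: 2-byte lead, need 1 cont bytes. acc=0x5
Byte[10]=AC: continuation. acc=(acc<<6)|0x2C=0x16C
Completed: cp=U+016C (starts at byte 9)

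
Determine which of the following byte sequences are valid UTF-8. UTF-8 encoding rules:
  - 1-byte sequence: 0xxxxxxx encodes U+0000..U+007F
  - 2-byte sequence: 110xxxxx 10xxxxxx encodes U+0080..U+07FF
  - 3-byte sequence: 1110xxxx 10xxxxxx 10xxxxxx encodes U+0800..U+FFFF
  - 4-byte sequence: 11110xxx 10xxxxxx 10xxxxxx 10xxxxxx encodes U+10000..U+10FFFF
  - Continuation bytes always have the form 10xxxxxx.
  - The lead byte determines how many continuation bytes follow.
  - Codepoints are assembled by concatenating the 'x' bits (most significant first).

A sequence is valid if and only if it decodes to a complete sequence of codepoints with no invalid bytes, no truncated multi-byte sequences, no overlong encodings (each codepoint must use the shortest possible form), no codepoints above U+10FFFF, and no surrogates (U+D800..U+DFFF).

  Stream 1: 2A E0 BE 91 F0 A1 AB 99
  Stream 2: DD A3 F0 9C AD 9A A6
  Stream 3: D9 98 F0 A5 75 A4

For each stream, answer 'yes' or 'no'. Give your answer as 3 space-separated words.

Answer: yes no no

Derivation:
Stream 1: decodes cleanly. VALID
Stream 2: error at byte offset 6. INVALID
Stream 3: error at byte offset 4. INVALID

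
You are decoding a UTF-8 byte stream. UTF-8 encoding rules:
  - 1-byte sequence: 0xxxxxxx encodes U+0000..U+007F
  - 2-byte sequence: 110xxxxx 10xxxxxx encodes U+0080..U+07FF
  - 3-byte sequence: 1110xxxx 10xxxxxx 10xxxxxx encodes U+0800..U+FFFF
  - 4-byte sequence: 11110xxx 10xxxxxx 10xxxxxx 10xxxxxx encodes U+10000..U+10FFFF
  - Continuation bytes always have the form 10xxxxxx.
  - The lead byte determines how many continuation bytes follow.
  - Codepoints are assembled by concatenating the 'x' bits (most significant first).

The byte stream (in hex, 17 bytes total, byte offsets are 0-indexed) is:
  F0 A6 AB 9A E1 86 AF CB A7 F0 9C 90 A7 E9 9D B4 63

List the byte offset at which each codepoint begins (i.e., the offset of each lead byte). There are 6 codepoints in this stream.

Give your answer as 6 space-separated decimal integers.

Answer: 0 4 7 9 13 16

Derivation:
Byte[0]=F0: 4-byte lead, need 3 cont bytes. acc=0x0
Byte[1]=A6: continuation. acc=(acc<<6)|0x26=0x26
Byte[2]=AB: continuation. acc=(acc<<6)|0x2B=0x9AB
Byte[3]=9A: continuation. acc=(acc<<6)|0x1A=0x26ADA
Completed: cp=U+26ADA (starts at byte 0)
Byte[4]=E1: 3-byte lead, need 2 cont bytes. acc=0x1
Byte[5]=86: continuation. acc=(acc<<6)|0x06=0x46
Byte[6]=AF: continuation. acc=(acc<<6)|0x2F=0x11AF
Completed: cp=U+11AF (starts at byte 4)
Byte[7]=CB: 2-byte lead, need 1 cont bytes. acc=0xB
Byte[8]=A7: continuation. acc=(acc<<6)|0x27=0x2E7
Completed: cp=U+02E7 (starts at byte 7)
Byte[9]=F0: 4-byte lead, need 3 cont bytes. acc=0x0
Byte[10]=9C: continuation. acc=(acc<<6)|0x1C=0x1C
Byte[11]=90: continuation. acc=(acc<<6)|0x10=0x710
Byte[12]=A7: continuation. acc=(acc<<6)|0x27=0x1C427
Completed: cp=U+1C427 (starts at byte 9)
Byte[13]=E9: 3-byte lead, need 2 cont bytes. acc=0x9
Byte[14]=9D: continuation. acc=(acc<<6)|0x1D=0x25D
Byte[15]=B4: continuation. acc=(acc<<6)|0x34=0x9774
Completed: cp=U+9774 (starts at byte 13)
Byte[16]=63: 1-byte ASCII. cp=U+0063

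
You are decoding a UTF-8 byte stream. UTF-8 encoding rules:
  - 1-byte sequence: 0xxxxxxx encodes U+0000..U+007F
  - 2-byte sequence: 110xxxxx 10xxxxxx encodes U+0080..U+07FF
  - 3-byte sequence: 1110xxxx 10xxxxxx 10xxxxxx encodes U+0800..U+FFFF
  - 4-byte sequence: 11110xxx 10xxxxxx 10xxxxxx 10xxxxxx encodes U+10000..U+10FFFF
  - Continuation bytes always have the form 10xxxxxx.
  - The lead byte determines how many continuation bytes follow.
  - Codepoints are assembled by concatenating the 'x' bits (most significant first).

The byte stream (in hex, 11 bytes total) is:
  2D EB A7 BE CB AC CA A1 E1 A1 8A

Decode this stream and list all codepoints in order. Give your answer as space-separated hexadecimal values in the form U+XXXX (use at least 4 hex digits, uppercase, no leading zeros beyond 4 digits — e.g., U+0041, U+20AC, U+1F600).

Byte[0]=2D: 1-byte ASCII. cp=U+002D
Byte[1]=EB: 3-byte lead, need 2 cont bytes. acc=0xB
Byte[2]=A7: continuation. acc=(acc<<6)|0x27=0x2E7
Byte[3]=BE: continuation. acc=(acc<<6)|0x3E=0xB9FE
Completed: cp=U+B9FE (starts at byte 1)
Byte[4]=CB: 2-byte lead, need 1 cont bytes. acc=0xB
Byte[5]=AC: continuation. acc=(acc<<6)|0x2C=0x2EC
Completed: cp=U+02EC (starts at byte 4)
Byte[6]=CA: 2-byte lead, need 1 cont bytes. acc=0xA
Byte[7]=A1: continuation. acc=(acc<<6)|0x21=0x2A1
Completed: cp=U+02A1 (starts at byte 6)
Byte[8]=E1: 3-byte lead, need 2 cont bytes. acc=0x1
Byte[9]=A1: continuation. acc=(acc<<6)|0x21=0x61
Byte[10]=8A: continuation. acc=(acc<<6)|0x0A=0x184A
Completed: cp=U+184A (starts at byte 8)

Answer: U+002D U+B9FE U+02EC U+02A1 U+184A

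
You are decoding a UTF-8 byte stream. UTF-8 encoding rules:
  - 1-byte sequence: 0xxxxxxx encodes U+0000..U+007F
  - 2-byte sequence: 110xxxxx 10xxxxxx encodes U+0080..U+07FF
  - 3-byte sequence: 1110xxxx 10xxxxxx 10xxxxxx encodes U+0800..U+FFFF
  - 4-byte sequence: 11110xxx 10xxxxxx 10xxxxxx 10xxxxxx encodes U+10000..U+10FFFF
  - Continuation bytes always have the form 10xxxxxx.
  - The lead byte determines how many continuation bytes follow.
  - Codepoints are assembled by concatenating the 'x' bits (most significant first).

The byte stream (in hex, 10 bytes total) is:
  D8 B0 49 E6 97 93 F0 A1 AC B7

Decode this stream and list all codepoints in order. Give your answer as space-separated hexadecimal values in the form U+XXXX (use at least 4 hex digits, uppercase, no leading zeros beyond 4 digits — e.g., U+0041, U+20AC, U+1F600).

Answer: U+0630 U+0049 U+65D3 U+21B37

Derivation:
Byte[0]=D8: 2-byte lead, need 1 cont bytes. acc=0x18
Byte[1]=B0: continuation. acc=(acc<<6)|0x30=0x630
Completed: cp=U+0630 (starts at byte 0)
Byte[2]=49: 1-byte ASCII. cp=U+0049
Byte[3]=E6: 3-byte lead, need 2 cont bytes. acc=0x6
Byte[4]=97: continuation. acc=(acc<<6)|0x17=0x197
Byte[5]=93: continuation. acc=(acc<<6)|0x13=0x65D3
Completed: cp=U+65D3 (starts at byte 3)
Byte[6]=F0: 4-byte lead, need 3 cont bytes. acc=0x0
Byte[7]=A1: continuation. acc=(acc<<6)|0x21=0x21
Byte[8]=AC: continuation. acc=(acc<<6)|0x2C=0x86C
Byte[9]=B7: continuation. acc=(acc<<6)|0x37=0x21B37
Completed: cp=U+21B37 (starts at byte 6)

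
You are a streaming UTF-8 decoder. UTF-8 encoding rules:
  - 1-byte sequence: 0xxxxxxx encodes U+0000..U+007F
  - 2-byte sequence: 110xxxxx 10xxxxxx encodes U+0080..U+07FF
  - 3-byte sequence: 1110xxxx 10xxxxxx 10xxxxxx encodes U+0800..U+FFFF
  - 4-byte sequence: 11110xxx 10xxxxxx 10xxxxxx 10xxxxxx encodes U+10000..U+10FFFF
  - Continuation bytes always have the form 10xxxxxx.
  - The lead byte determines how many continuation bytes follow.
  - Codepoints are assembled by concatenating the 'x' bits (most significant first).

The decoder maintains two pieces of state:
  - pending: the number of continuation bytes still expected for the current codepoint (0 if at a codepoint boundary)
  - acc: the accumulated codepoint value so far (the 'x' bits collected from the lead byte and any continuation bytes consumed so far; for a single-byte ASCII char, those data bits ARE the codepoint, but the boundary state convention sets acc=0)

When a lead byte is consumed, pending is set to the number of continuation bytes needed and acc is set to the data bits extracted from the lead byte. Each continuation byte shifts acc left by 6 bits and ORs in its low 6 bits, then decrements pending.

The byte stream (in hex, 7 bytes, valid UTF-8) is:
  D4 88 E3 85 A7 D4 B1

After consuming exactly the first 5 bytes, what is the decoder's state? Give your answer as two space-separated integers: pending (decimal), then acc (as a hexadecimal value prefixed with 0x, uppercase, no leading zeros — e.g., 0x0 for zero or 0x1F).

Answer: 0 0x3167

Derivation:
Byte[0]=D4: 2-byte lead. pending=1, acc=0x14
Byte[1]=88: continuation. acc=(acc<<6)|0x08=0x508, pending=0
Byte[2]=E3: 3-byte lead. pending=2, acc=0x3
Byte[3]=85: continuation. acc=(acc<<6)|0x05=0xC5, pending=1
Byte[4]=A7: continuation. acc=(acc<<6)|0x27=0x3167, pending=0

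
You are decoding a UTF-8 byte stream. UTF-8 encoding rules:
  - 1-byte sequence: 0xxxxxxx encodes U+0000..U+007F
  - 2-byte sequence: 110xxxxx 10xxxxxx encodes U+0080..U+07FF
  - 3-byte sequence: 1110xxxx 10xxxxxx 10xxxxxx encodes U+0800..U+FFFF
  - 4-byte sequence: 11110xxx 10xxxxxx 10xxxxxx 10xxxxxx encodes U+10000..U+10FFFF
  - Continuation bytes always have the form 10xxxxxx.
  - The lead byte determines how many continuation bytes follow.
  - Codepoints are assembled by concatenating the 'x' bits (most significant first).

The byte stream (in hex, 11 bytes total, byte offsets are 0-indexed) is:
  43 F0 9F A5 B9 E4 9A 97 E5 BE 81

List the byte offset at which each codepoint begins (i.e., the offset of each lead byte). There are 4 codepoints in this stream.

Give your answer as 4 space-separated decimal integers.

Byte[0]=43: 1-byte ASCII. cp=U+0043
Byte[1]=F0: 4-byte lead, need 3 cont bytes. acc=0x0
Byte[2]=9F: continuation. acc=(acc<<6)|0x1F=0x1F
Byte[3]=A5: continuation. acc=(acc<<6)|0x25=0x7E5
Byte[4]=B9: continuation. acc=(acc<<6)|0x39=0x1F979
Completed: cp=U+1F979 (starts at byte 1)
Byte[5]=E4: 3-byte lead, need 2 cont bytes. acc=0x4
Byte[6]=9A: continuation. acc=(acc<<6)|0x1A=0x11A
Byte[7]=97: continuation. acc=(acc<<6)|0x17=0x4697
Completed: cp=U+4697 (starts at byte 5)
Byte[8]=E5: 3-byte lead, need 2 cont bytes. acc=0x5
Byte[9]=BE: continuation. acc=(acc<<6)|0x3E=0x17E
Byte[10]=81: continuation. acc=(acc<<6)|0x01=0x5F81
Completed: cp=U+5F81 (starts at byte 8)

Answer: 0 1 5 8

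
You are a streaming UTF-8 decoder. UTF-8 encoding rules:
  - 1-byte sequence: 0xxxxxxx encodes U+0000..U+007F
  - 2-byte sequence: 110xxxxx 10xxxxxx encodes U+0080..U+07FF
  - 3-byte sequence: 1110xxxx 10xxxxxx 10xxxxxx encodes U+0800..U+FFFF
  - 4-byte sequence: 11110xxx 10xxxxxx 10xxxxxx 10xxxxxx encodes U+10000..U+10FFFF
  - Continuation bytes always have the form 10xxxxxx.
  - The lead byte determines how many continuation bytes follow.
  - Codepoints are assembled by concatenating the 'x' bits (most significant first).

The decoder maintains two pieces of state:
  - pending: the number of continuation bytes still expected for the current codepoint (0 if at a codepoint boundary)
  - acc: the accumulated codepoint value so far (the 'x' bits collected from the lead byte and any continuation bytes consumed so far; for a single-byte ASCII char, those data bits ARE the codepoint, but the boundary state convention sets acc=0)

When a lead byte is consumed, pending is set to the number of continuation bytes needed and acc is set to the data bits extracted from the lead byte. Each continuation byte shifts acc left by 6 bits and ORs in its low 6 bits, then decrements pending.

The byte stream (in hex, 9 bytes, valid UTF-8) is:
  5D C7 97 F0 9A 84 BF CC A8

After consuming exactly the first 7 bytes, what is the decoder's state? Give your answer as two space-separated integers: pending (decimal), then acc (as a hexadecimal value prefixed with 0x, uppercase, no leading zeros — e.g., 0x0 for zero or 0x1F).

Answer: 0 0x1A13F

Derivation:
Byte[0]=5D: 1-byte. pending=0, acc=0x0
Byte[1]=C7: 2-byte lead. pending=1, acc=0x7
Byte[2]=97: continuation. acc=(acc<<6)|0x17=0x1D7, pending=0
Byte[3]=F0: 4-byte lead. pending=3, acc=0x0
Byte[4]=9A: continuation. acc=(acc<<6)|0x1A=0x1A, pending=2
Byte[5]=84: continuation. acc=(acc<<6)|0x04=0x684, pending=1
Byte[6]=BF: continuation. acc=(acc<<6)|0x3F=0x1A13F, pending=0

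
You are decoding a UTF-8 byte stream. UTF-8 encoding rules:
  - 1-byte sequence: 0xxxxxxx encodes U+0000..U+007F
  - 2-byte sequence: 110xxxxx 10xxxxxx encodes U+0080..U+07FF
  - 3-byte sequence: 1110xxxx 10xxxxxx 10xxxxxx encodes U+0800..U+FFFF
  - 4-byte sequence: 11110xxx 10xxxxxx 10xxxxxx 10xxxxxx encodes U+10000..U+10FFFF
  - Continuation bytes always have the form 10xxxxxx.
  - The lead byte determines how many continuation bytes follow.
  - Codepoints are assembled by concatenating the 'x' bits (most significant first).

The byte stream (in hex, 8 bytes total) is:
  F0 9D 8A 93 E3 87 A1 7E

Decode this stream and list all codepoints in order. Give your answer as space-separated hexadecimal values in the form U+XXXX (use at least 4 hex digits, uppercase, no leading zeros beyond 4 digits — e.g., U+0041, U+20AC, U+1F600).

Byte[0]=F0: 4-byte lead, need 3 cont bytes. acc=0x0
Byte[1]=9D: continuation. acc=(acc<<6)|0x1D=0x1D
Byte[2]=8A: continuation. acc=(acc<<6)|0x0A=0x74A
Byte[3]=93: continuation. acc=(acc<<6)|0x13=0x1D293
Completed: cp=U+1D293 (starts at byte 0)
Byte[4]=E3: 3-byte lead, need 2 cont bytes. acc=0x3
Byte[5]=87: continuation. acc=(acc<<6)|0x07=0xC7
Byte[6]=A1: continuation. acc=(acc<<6)|0x21=0x31E1
Completed: cp=U+31E1 (starts at byte 4)
Byte[7]=7E: 1-byte ASCII. cp=U+007E

Answer: U+1D293 U+31E1 U+007E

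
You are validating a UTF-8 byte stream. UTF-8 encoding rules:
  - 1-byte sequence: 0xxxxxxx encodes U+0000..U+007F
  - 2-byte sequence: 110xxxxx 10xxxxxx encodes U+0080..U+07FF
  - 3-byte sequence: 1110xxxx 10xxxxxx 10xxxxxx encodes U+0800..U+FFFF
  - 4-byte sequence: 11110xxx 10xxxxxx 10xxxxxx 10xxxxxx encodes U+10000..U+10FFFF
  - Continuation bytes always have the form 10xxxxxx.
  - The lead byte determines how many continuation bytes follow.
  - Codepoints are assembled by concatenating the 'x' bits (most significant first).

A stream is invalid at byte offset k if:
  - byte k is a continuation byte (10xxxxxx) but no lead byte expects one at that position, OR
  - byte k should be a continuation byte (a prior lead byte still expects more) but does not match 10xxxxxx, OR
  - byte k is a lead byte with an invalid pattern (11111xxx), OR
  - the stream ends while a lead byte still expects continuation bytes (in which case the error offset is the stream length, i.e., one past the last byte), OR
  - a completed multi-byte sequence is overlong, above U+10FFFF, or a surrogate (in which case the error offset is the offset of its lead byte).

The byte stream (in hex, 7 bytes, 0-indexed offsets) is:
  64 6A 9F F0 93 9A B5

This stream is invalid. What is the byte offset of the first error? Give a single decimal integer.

Answer: 2

Derivation:
Byte[0]=64: 1-byte ASCII. cp=U+0064
Byte[1]=6A: 1-byte ASCII. cp=U+006A
Byte[2]=9F: INVALID lead byte (not 0xxx/110x/1110/11110)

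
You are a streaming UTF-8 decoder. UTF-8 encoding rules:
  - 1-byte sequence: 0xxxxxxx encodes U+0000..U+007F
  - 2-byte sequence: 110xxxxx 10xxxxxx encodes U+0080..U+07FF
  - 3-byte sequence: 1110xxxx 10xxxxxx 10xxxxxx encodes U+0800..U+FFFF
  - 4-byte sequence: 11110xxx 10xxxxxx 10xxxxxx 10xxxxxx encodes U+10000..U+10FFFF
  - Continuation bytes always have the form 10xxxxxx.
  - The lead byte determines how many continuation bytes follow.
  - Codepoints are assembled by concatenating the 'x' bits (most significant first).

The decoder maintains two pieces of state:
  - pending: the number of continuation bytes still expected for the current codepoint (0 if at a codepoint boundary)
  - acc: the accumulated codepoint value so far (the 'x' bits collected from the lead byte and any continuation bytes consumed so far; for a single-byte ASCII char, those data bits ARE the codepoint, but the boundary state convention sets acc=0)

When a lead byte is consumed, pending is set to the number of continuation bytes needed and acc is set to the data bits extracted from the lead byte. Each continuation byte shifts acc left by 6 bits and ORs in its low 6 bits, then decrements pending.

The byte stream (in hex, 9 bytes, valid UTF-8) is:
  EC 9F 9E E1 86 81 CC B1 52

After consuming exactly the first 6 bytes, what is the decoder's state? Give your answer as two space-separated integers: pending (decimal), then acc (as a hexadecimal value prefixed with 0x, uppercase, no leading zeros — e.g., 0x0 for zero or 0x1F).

Answer: 0 0x1181

Derivation:
Byte[0]=EC: 3-byte lead. pending=2, acc=0xC
Byte[1]=9F: continuation. acc=(acc<<6)|0x1F=0x31F, pending=1
Byte[2]=9E: continuation. acc=(acc<<6)|0x1E=0xC7DE, pending=0
Byte[3]=E1: 3-byte lead. pending=2, acc=0x1
Byte[4]=86: continuation. acc=(acc<<6)|0x06=0x46, pending=1
Byte[5]=81: continuation. acc=(acc<<6)|0x01=0x1181, pending=0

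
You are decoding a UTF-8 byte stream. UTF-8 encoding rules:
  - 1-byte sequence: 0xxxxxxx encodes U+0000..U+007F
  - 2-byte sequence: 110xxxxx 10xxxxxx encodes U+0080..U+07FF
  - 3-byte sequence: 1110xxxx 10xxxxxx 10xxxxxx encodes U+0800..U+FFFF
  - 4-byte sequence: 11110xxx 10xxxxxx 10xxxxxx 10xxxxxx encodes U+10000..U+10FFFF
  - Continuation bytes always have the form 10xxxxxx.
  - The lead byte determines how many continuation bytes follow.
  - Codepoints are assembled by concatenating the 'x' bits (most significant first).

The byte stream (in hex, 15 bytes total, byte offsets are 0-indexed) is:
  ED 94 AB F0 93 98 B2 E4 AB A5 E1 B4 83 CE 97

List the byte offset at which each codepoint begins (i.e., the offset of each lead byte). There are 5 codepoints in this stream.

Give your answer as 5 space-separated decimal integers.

Answer: 0 3 7 10 13

Derivation:
Byte[0]=ED: 3-byte lead, need 2 cont bytes. acc=0xD
Byte[1]=94: continuation. acc=(acc<<6)|0x14=0x354
Byte[2]=AB: continuation. acc=(acc<<6)|0x2B=0xD52B
Completed: cp=U+D52B (starts at byte 0)
Byte[3]=F0: 4-byte lead, need 3 cont bytes. acc=0x0
Byte[4]=93: continuation. acc=(acc<<6)|0x13=0x13
Byte[5]=98: continuation. acc=(acc<<6)|0x18=0x4D8
Byte[6]=B2: continuation. acc=(acc<<6)|0x32=0x13632
Completed: cp=U+13632 (starts at byte 3)
Byte[7]=E4: 3-byte lead, need 2 cont bytes. acc=0x4
Byte[8]=AB: continuation. acc=(acc<<6)|0x2B=0x12B
Byte[9]=A5: continuation. acc=(acc<<6)|0x25=0x4AE5
Completed: cp=U+4AE5 (starts at byte 7)
Byte[10]=E1: 3-byte lead, need 2 cont bytes. acc=0x1
Byte[11]=B4: continuation. acc=(acc<<6)|0x34=0x74
Byte[12]=83: continuation. acc=(acc<<6)|0x03=0x1D03
Completed: cp=U+1D03 (starts at byte 10)
Byte[13]=CE: 2-byte lead, need 1 cont bytes. acc=0xE
Byte[14]=97: continuation. acc=(acc<<6)|0x17=0x397
Completed: cp=U+0397 (starts at byte 13)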